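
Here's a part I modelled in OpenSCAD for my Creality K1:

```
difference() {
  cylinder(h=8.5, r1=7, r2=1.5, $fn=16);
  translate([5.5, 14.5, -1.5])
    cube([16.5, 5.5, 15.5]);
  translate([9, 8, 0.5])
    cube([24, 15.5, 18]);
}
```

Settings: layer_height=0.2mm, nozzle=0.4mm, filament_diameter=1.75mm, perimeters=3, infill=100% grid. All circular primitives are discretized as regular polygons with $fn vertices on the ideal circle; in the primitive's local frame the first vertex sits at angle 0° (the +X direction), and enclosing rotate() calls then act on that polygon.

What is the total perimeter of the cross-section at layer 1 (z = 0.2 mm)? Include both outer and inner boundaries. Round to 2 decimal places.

At z = 0.2 mm: the cone: at t=0.024 of its height the radius interpolates to r₁+(r₂−r₁)t = 6.871, giving a regular 16-gon of that circumradius (perimeter = 2·16·6.871·sin(180°/16) = 42.89 mm); the cube at (5.5, 14.5) is present — its section is the full 16.5×5.5 rectangle (perimeter 44.00 mm); the cube at (9, 8) does not reach this height (z outside [0.5, 18.5]); After the difference (first − rest): starting from the cone, the 16.5×5.5 cube at (5.5, 14.5) misses the remaining region (no effect) — boundary = 42.89 mm. Overall, the cross-section is a single solid region. Total boundary length (outer) = 42.89 mm.

42.89 mm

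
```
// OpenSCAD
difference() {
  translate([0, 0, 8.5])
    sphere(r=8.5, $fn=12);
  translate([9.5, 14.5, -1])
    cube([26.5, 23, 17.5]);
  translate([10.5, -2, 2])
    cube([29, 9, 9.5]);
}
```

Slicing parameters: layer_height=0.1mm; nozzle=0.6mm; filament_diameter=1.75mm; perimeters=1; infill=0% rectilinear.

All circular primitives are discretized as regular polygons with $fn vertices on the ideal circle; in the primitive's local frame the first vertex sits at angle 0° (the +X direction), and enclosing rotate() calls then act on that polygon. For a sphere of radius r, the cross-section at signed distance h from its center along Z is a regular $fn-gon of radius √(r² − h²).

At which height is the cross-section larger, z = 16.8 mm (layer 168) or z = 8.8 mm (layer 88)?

layer 88 (z = 8.8 mm)

Layer 168 (z = 16.8): the r=8.5 sphere slices to a regular 12-gon of circumradius 1.833 (√(r²−h²) with h=8.3 from center) (area = (12/2)·1.833²·sin(360°/12) = 10.08 mm²); the cube at (9.5, 14.5) is not intersected at this z (z outside [-1, 16.5]); the cube at (10.5, -2) is not intersected at this z (z outside [2, 11.5]); After the difference (first − rest): none of the subtracted shapes is present at this height, so the r=8.5 sphere is unchanged — area = 10.08 mm². So its area = 10.08 mm². Layer 88 (z = 8.8): the r=8.5 sphere slices to a regular 12-gon of circumradius 8.495 (√(r²−h²) with h=0.3 from center) (area = (12/2)·8.495²·sin(360°/12) = 216.48 mm²); the cube at (9.5, 14.5) is present — its section is the full 26.5×23 rectangle (area 609.50 mm²); the cube at (10.5, -2) (footprint 29×9) is included at this height (area 261.00 mm²); After the difference (first − rest): starting from the r=8.5 sphere (216.48 mm²), the 26.5×23 cube at (9.5, 14.5) misses the remaining region (no effect); the 29×9 cube at (10.5, -2) misses the remaining region (no effect) — area = 216.48 mm². So its area = 216.48 mm². Layer 88 is larger (216.48 vs 10.08 mm²).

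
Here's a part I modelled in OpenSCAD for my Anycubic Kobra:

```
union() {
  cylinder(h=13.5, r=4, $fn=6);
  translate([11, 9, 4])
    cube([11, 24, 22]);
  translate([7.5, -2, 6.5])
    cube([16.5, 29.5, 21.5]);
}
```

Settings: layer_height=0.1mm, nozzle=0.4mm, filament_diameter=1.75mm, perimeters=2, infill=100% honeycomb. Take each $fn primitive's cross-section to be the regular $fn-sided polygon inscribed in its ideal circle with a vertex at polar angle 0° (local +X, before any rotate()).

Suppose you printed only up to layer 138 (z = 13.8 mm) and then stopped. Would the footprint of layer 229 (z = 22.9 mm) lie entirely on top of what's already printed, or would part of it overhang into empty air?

entirely on top

Compare the two slices. At z = 13.8: the cylinder does not reach this height (z outside [0, 13.5]); the cube at (11, 9) (footprint 11×24) is included at this height (area 264.00 mm²); the 16.5×29.5 cube at (7.5, -2) contributes its full rectangle (area 486.75 mm²); Taking the union: the regions partially overlap — summed areas 750.75 mm² minus the doubly-counted overlap 203.50 mm² gives 547.25 mm² — area = 547.25 mm². At z = 22.9: the cylinder does not reach this height (z outside [0, 13.5]); the cube at (11, 9) (footprint 11×24) is included at this height (area 264.00 mm²); the 16.5×29.5 cube at (7.5, -2) contributes its full rectangle (area 486.75 mm²); Merging all regions: the regions partially overlap — summed areas 750.75 mm² minus the doubly-counted overlap 203.50 mm² gives 547.25 mm² — area = 547.25 mm². Checking containment: the cross-section at z = 22.9 is a subset of the cross-section at z = 13.8.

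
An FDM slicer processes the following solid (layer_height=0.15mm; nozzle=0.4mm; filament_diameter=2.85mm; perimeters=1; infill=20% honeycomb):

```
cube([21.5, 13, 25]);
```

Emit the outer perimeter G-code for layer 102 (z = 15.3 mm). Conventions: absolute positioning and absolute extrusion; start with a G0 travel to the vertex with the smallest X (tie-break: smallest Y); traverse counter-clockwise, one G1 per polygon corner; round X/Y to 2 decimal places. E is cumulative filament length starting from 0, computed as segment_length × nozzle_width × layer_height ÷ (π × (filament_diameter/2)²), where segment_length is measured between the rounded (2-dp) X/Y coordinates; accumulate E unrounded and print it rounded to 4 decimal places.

At z = 15.3 mm: the cube (footprint 21.5×13) is included at this height. The outline is a single polygon with 4 vertices. Extrusion per mm of travel: 0.4 × 0.15 / (π × 1.425²) = 0.009405. Accumulating E over each segment gives final E = 0.6490.

G0 X0.00 Y0.00 Z15.30
G1 X21.50 Y0.00 E0.2022
G1 X21.50 Y13.00 E0.3245
G1 X0.00 Y13.00 E0.5267
G1 X0.00 Y0.00 E0.6490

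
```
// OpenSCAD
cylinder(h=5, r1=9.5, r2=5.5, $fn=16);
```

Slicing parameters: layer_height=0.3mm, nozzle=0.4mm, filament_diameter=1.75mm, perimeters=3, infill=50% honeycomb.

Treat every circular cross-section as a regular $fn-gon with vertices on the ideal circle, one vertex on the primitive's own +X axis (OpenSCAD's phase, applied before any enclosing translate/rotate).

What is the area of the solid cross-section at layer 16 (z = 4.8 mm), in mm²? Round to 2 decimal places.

At z = 4.8 mm: the cone contributes a regular 16-gon of circumradius 5.660 (interpolated between r1=9.5 and r2=5.5 at t=0.960) (area = (16/2)·5.660²·sin(360°/16) = 98.08 mm²). Overall, the cross-section is a single solid region. Net area = 98.08 mm².

98.08 mm²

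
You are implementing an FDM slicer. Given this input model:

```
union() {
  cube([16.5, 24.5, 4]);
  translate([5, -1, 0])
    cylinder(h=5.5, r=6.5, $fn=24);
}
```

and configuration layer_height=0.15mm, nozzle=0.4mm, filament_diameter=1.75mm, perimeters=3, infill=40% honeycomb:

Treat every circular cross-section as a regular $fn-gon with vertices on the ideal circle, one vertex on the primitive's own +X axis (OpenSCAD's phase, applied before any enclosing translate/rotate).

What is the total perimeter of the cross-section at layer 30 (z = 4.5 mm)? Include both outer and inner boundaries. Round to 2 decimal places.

At z = 4.5 mm: the cube is absent (z outside [0, 4]); the cylinder at (5, -1): section is a regular 24-gon, circumradius r=6.5 (perimeter = 2·24·6.500·sin(180°/24) = 40.72 mm); Combining (union): only the r=6.5 cylinder at (5, -1) is present, so the union is just that shape — boundary = 40.72 mm. Overall, the cross-section is a single solid region. Total boundary length (outer) = 40.72 mm.

40.72 mm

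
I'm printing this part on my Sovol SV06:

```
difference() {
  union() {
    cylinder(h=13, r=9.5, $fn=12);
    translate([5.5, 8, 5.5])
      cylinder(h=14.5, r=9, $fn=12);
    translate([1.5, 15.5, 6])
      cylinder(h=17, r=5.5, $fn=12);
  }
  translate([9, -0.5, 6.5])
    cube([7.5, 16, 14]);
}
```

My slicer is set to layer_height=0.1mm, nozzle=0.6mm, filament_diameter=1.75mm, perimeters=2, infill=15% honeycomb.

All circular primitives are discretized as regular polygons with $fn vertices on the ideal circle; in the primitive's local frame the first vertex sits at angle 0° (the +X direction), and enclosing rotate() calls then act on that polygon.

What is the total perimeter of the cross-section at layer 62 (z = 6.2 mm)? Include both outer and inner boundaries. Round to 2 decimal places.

86.78 mm

At z = 6.2 mm: the r=9.5 cylinder contributes a regular 12-gon of circumradius 9.5 (perimeter = 2·12·9.500·sin(180°/12) = 59.01 mm); the r=9 cylinder at (5.5, 8) contributes a regular 12-gon of circumradius 9 (perimeter = 2·12·9.000·sin(180°/12) = 55.90 mm); the r=5.5 cylinder at (1.5, 15.5) contributes a regular 12-gon of circumradius 5.5 (perimeter = 2·12·5.500·sin(180°/12) = 34.16 mm); Combining (union): the regions partially overlap (shared area 132.50 mm²), so the edge portions inside another operand are dropped and the merged outline is re-measured after clipping — boundary = 86.78 mm; the cube at (9, -0.5) is not intersected at this z (z outside [6.5, 20.5]); Taking the first minus the rest: none of the subtracted shapes is present at this height, so the result so far is unchanged — boundary = 86.78 mm. Overall, the cross-section is a single solid region. Total boundary length (outer) = 86.78 mm.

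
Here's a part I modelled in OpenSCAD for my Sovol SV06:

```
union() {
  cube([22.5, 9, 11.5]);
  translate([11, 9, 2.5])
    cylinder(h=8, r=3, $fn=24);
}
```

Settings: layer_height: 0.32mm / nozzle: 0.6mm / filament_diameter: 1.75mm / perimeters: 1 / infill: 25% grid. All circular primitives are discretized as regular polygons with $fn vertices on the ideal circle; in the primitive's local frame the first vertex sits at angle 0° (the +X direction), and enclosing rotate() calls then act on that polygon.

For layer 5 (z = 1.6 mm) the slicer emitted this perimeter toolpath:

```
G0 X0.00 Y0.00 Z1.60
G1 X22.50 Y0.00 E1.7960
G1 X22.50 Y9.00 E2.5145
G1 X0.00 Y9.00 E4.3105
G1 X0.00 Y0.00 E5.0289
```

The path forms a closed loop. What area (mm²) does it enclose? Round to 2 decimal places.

202.50 mm²

Apply the shoelace formula to the sequence of (X, Y) vertices; enclosed area = 202.50 mm².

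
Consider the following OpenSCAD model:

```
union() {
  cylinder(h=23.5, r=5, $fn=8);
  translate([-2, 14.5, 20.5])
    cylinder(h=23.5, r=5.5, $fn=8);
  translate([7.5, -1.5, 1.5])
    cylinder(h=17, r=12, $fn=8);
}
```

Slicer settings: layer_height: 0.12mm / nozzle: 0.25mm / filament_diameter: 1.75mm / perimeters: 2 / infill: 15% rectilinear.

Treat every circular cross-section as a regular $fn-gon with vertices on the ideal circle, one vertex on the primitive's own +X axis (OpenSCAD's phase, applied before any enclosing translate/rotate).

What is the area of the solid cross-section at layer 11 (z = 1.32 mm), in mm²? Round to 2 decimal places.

At z = 1.32 mm: the cylinder: section is a regular 8-gon, circumradius r=5 (area = (8/2)·5.000²·sin(360°/8) = 70.71 mm²); the cylinder at (-2, 14.5) is not intersected at this z (z outside [20.5, 44]); the cylinder at (7.5, -1.5) is absent (z outside [1.5, 18.5]); Merging all regions: only the r=5 cylinder is present, so the union is just that shape — area = 70.71 mm². Overall, the cross-section is a single solid region. Net area = 70.71 mm².

70.71 mm²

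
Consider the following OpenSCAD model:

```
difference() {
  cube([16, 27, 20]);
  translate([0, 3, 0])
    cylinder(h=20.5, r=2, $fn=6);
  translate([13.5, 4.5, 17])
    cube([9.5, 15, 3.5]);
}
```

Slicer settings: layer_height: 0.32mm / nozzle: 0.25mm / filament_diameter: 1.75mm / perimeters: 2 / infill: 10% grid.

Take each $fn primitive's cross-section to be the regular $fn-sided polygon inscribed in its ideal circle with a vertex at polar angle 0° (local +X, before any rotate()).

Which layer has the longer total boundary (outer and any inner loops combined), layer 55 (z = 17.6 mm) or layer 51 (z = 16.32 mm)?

layer 55 (z = 17.6 mm)

Layer 55 (z = 17.6): the cube (footprint 16×27) is included at this height (perimeter 86.00 mm); the r=2 cylinder at (0, 3) gives a regular 6-gon of circumradius 2 (constant along its height) (perimeter = 2·6·2.000·sin(180°/6) = 12.00 mm); the cube at (13.5, 4.5) (footprint 9.5×15) is included at this height (perimeter 49.00 mm); Subtracting the remaining from the first: starting from the 16×27 cube, the r=2 cylinder at (0, 3) partially overlaps it — only the 5.20 mm² overlap (of its 10.39 mm²) is removed, clipping the outline; the 9.5×15 cube at (13.5, 4.5) partially overlaps it — only the 37.50 mm² overlap (of its 142.50 mm²) is removed, clipping the outline — boundary = 93.54 mm. So its perimeter = 93.54 mm. Layer 51 (z = 16.32): the 16×27 cube contributes its full rectangle (perimeter 86.00 mm); the cylinder at (0, 3): section is a regular 6-gon, circumradius r=2 (perimeter = 2·6·2.000·sin(180°/6) = 12.00 mm); the cube at (13.5, 4.5) is absent (z outside [17, 20.5]); Subtracting the remaining from the first: starting from the 16×27 cube, the r=2 cylinder at (0, 3) partially overlaps it — only the 5.20 mm² overlap (of its 10.39 mm²) is removed, clipping the outline — boundary = 88.54 mm. So its perimeter = 88.54 mm. Layer 55 is larger (93.54 vs 88.54 mm).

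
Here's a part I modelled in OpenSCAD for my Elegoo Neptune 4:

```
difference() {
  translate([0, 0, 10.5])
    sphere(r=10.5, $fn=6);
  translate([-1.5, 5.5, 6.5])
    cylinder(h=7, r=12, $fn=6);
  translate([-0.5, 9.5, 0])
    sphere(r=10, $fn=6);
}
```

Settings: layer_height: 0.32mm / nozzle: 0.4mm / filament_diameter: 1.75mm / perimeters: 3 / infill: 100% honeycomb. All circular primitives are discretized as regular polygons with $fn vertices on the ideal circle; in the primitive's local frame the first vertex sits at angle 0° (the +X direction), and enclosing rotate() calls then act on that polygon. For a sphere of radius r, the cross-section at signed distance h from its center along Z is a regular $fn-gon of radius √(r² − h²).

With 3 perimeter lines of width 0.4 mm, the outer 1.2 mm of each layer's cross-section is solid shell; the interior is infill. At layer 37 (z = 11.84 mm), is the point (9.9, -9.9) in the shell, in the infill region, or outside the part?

outside

At z = 11.84 mm: the r=10.5 sphere contributes a regular 6-gon of circumradius √(10.5²−1.34²) = 10.414; the r=12 cylinder at (-1.5, 5.5) contributes a regular 6-gon of circumradius 12; the sphere at (-0.5, 9.5) is not intersected at this z (|z−center|=11.840 > r=10); After the difference (first − rest): starting from the r=10.5 sphere, the r=12 cylinder at (-1.5, 5.5) partially overlaps it — only the 209.28 mm² overlap (of its 374.12 mm²) is removed, clipping the outline — 1 connected region. Overall, the cross-section is a single solid region. The nearest boundary edge runs (10.41, 0.00)→(5.21, -9.02); distance from the point to it = 4.50 mm. The point is not inside any of the regions above, so it lies outside the cross-section (4.50 mm from the nearest boundary).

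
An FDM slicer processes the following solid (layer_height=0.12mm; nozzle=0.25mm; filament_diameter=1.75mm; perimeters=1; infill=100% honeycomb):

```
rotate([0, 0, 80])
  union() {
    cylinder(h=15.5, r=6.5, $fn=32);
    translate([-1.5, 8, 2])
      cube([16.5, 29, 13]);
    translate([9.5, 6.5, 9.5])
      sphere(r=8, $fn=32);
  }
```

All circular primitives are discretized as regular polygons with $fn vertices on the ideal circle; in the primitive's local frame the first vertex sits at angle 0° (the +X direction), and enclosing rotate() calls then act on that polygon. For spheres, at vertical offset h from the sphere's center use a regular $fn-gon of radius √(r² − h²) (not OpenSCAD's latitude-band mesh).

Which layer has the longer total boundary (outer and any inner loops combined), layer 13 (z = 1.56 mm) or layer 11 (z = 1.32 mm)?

layer 13 (z = 1.56 mm)

Layer 13 (z = 1.56): the r=6.5 cylinder gives a regular 32-gon of circumradius 6.5 (constant along its height) (perimeter = 2·32·6.500·sin(180°/32) = 40.78 mm); the cube at (-1.5, 8) does not reach this height (z outside [2, 15]); the sphere at (9.5, 6.5): section is a regular 32-gon, circumradius = √(r²−h²) = √(8²−7.94²) = 0.978 (perimeter = 2·32·0.978·sin(180°/32) = 6.13 mm); Taking the union: the 2 present regions are separate (no shared area or edge), so areas and boundary lengths simply add and each stays a separate island — boundary = 46.91 mm; (rotated 80° about Z; rotation is an isometry so areas/perimeters/island counts are preserved). So its perimeter = 46.91 mm. Layer 11 (z = 1.32): the r=6.5 cylinder gives a regular 32-gon of circumradius 6.5 (constant along its height) (perimeter = 2·32·6.500·sin(180°/32) = 40.78 mm); the cube at (-1.5, 8) is not intersected at this z (z outside [2, 15]); the sphere at (9.5, 6.5) is absent (|z−center|=8.180 > r=8); Merging all regions: only the r=6.5 cylinder is present, so the union is just that shape — boundary = 40.78 mm; (rotated 80° about Z; rotation is an isometry so areas/perimeters/island counts are preserved). So its perimeter = 40.78 mm. Layer 13 is larger (46.91 vs 40.78 mm).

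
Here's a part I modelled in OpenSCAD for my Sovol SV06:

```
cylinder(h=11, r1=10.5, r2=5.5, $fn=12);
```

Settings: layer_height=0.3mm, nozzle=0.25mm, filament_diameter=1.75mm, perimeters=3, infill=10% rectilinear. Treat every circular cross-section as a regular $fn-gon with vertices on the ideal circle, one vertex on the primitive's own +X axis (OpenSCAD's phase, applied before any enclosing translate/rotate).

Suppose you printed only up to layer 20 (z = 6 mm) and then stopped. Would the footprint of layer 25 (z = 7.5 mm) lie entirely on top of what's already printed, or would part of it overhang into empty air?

Compare the two slices. At z = 6: the cone: at t=0.545 of its height the radius interpolates to r₁+(r₂−r₁)t = 7.773, giving a regular 12-gon of that circumradius (area = (12/2)·7.773²·sin(360°/12) = 181.25 mm²). At z = 7.5: the cone (r1=10.5→r2=5.5) has section circumradius 7.091 here — a regular 12-gon (area = (12/2)·7.091²·sin(360°/12) = 150.84 mm²). Checking containment: the cross-section at z = 7.5 is a subset of the cross-section at z = 6.

entirely on top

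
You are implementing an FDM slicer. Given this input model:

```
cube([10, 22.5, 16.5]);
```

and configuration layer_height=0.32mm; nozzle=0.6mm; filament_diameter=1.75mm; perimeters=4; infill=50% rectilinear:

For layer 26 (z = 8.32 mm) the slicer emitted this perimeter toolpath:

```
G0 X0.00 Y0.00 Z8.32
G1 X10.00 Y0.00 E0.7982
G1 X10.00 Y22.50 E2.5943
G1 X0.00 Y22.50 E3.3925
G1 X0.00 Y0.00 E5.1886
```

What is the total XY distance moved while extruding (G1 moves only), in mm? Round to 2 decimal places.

65.00 mm

Sum the Euclidean lengths of each G1 segment: total = 65.00 mm.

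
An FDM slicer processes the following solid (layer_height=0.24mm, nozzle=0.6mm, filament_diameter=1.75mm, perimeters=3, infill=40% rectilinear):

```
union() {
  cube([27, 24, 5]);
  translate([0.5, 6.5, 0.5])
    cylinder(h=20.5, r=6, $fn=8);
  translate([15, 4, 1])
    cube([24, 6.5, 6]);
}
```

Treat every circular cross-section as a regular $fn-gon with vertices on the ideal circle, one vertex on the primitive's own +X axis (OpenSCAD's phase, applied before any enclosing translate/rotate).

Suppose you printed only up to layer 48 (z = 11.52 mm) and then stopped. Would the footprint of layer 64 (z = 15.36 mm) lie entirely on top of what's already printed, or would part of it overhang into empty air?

entirely on top

Compare the two slices. At z = 11.52: the cube is not intersected at this z (z outside [0, 5]); the r=6 cylinder at (0.5, 6.5) gives a regular 8-gon of circumradius 6 (constant along its height) (area = (8/2)·6.000²·sin(360°/8) = 101.82 mm²); the cube at (15, 4) is not intersected at this z (z outside [1, 7]); Taking the union: only the r=6 cylinder at (0.5, 6.5) is present, so the union is just that shape — area = 101.82 mm². At z = 15.36: the cube is absent (z outside [0, 5]); the r=6 cylinder at (0.5, 6.5) contributes a regular 8-gon of circumradius 6 (area = (8/2)·6.000²·sin(360°/8) = 101.82 mm²); the cube at (15, 4) does not reach this height (z outside [1, 7]); Taking the union: only the r=6 cylinder at (0.5, 6.5) is present, so the union is just that shape — area = 101.82 mm². Checking containment: the cross-section at z = 15.36 is a subset of the cross-section at z = 11.52.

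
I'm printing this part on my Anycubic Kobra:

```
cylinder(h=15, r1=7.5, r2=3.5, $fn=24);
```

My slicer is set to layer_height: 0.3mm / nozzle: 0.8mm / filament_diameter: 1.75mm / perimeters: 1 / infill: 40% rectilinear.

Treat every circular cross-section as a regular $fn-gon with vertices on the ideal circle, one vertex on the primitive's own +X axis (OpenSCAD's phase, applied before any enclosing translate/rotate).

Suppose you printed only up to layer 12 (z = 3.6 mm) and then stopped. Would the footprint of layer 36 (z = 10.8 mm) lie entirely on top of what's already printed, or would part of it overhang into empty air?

entirely on top

Compare the two slices. At z = 3.6: the cone contributes a regular 24-gon of circumradius 6.540 (interpolated between r1=7.5 and r2=3.5 at t=0.240) (area = (24/2)·6.540²·sin(360°/24) = 132.84 mm²). At z = 10.8: the cone: at t=0.720 of its height the radius interpolates to r₁+(r₂−r₁)t = 4.620, giving a regular 24-gon of that circumradius (area = (24/2)·4.620²·sin(360°/24) = 66.29 mm²). Checking containment: the cross-section at z = 10.8 is a subset of the cross-section at z = 3.6.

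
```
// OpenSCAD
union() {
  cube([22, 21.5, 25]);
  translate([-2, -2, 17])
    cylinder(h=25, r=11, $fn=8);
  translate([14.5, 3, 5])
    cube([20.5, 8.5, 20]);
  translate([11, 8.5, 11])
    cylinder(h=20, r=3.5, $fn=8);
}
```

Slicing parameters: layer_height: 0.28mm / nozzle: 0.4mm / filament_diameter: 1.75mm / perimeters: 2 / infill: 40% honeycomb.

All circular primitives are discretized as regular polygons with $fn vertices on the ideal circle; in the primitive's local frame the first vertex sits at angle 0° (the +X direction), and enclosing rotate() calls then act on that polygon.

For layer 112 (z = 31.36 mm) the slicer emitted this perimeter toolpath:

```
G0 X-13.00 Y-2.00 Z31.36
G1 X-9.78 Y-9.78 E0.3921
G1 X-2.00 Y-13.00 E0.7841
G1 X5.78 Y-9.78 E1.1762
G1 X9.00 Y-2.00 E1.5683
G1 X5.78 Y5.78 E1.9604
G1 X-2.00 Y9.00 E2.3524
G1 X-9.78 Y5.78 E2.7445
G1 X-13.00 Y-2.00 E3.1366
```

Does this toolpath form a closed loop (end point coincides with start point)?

yes

Start point (G0): (-13.00, -2.00). End point (last G1): the path returns to the start — closed.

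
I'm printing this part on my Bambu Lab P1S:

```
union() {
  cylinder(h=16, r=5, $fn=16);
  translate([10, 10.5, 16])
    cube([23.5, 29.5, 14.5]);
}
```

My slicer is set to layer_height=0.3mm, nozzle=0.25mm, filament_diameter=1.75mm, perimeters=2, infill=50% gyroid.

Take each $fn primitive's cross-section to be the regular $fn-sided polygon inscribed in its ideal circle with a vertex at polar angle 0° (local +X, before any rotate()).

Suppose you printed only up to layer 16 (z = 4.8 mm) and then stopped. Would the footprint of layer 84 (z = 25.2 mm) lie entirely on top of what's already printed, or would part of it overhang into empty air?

part overhangs

Compare the two slices. At z = 4.8: the r=5 cylinder gives a regular 16-gon of circumradius 5 (constant along its height) (area = (16/2)·5.000²·sin(360°/16) = 76.54 mm²); the cube at (10, 10.5) does not reach this height (z outside [16, 30.5]); Merging all regions: only the r=5 cylinder is present, so the union is just that shape — area = 76.54 mm². At z = 25.2: the cylinder is not intersected at this z (z outside [0, 16]); the cube at (10, 10.5) (footprint 23.5×29.5) is included at this height (area 693.25 mm²); Combining (union): only the 23.5×29.5 cube at (10, 10.5) is present, so the union is just that shape — area = 693.25 mm². Checking containment: at z = 25.2 the cross-section extends beyond the z = 4.8 cross-section by about 693.25 mm².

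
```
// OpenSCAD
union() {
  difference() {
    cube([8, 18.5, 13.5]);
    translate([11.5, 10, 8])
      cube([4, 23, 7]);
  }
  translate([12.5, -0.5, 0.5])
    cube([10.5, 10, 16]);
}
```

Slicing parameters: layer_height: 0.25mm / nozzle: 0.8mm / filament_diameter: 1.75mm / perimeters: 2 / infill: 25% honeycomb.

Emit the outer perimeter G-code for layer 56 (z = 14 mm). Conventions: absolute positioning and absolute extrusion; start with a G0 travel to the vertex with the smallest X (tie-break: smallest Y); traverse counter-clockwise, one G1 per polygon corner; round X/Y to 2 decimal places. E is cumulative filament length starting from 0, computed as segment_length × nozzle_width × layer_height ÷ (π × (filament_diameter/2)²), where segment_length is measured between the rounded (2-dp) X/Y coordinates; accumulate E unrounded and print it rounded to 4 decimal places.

G0 X12.50 Y-0.50 Z14.00
G1 X23.00 Y-0.50 E0.8731
G1 X23.00 Y9.50 E1.7046
G1 X12.50 Y9.50 E2.5777
G1 X12.50 Y-0.50 E3.4092

At z = 14 mm: the cube is not intersected at this z (z outside [0, 13.5]); the cube at (11.5, 10) (footprint 4×23) is included at this height; After the difference (first − rest): the first operand is absent here, so nothing remains; the cube at (12.5, -0.5) is present — its section is the full 10.5×10 rectangle; Merging all regions: only the 10.5×10 cube at (12.5, -0.5) is present, so the union is just that shape — 1 connected region. The outline is a single polygon with 4 vertices. Extrusion per mm of travel: 0.8 × 0.25 / (π × 0.875²) = 0.083150. Accumulating E over each segment gives final E = 3.4092.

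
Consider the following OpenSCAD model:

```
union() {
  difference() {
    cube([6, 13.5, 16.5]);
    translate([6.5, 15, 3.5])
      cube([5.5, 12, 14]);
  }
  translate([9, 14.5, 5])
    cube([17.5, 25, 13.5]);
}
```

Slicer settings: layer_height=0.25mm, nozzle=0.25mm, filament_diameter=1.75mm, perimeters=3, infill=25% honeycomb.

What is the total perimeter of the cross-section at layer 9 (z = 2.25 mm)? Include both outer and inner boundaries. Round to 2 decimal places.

39.00 mm

At z = 2.25 mm: the cube is present — its section is the full 6×13.5 rectangle (perimeter 39.00 mm); the cube at (6.5, 15) is absent (z outside [3.5, 17.5]); Taking the first minus the rest: none of the subtracted shapes is present at this height, so the 6×13.5 cube is unchanged — boundary = 39.00 mm; the cube at (9, 14.5) is absent (z outside [5, 18.5]); Merging all regions: only that combined region is present, so the union is just that shape — boundary = 39.00 mm. Overall, the cross-section is a single solid region. Total boundary length (outer) = 39.00 mm.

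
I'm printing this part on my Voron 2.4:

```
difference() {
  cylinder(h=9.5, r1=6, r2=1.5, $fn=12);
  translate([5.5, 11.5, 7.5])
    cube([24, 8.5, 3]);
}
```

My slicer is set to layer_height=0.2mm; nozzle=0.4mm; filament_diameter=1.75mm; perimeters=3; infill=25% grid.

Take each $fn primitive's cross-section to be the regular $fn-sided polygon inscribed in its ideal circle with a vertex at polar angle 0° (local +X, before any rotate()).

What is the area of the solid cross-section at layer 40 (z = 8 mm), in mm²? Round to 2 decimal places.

14.66 mm²

At z = 8 mm: the cone (r1=6→r2=1.5) has section circumradius 2.211 here — a regular 12-gon (area = (12/2)·2.211²·sin(360°/12) = 14.66 mm²); the cube at (5.5, 11.5) (footprint 24×8.5) is included at this height (area 204.00 mm²); Subtracting the remaining from the first: starting from the cone (14.66 mm²), the 24×8.5 cube at (5.5, 11.5) misses the remaining region (no effect) — area = 14.66 mm². Overall, the cross-section is a single solid region. Net area = 14.66 mm².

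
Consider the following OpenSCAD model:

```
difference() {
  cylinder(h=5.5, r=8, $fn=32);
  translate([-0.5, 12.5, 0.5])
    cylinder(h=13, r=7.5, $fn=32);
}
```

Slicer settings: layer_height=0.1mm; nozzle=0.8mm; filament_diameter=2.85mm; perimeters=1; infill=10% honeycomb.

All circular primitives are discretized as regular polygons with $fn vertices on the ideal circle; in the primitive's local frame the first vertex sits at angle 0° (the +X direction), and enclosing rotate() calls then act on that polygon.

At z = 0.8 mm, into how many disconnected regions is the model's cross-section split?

1

At z = 0.8 mm: the r=8 cylinder gives a regular 32-gon of circumradius 8 (constant along its height); the r=7.5 cylinder at (-0.5, 12.5) gives a regular 32-gon of circumradius 7.5 (constant along its height); After the difference (first − rest): starting from the r=8 cylinder, the r=7.5 cylinder at (-0.5, 12.5) partially overlaps it — only the 18.13 mm² overlap (of its 175.58 mm²) is removed, clipping the outline — 1 connected region. The result has 1 disconnected region.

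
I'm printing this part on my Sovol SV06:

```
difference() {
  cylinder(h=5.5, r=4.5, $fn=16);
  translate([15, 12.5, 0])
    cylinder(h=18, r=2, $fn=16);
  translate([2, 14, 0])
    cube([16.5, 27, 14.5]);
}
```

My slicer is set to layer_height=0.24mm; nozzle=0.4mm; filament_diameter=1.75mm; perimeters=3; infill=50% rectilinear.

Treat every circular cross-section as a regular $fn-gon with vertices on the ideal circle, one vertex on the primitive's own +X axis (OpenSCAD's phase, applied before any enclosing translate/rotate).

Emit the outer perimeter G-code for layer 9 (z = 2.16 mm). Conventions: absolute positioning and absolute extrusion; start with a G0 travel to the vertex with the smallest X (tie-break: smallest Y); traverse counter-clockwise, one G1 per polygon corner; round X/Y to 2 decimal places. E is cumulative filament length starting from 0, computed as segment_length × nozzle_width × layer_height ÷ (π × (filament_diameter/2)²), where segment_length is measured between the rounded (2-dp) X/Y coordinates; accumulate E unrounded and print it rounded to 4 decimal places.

G0 X-4.50 Y0.00 Z2.16
G1 X-4.16 Y-1.72 E0.0700
G1 X-3.18 Y-3.18 E0.1402
G1 X-1.72 Y-4.16 E0.2103
G1 X0.00 Y-4.50 E0.2803
G1 X1.72 Y-4.16 E0.3503
G1 X3.18 Y-3.18 E0.4205
G1 X4.16 Y-1.72 E0.4907
G1 X4.50 Y0.00 E0.5606
G1 X4.16 Y1.72 E0.6306
G1 X3.18 Y3.18 E0.7008
G1 X1.72 Y4.16 E0.7710
G1 X0.00 Y4.50 E0.8410
G1 X-1.72 Y4.16 E0.9109
G1 X-3.18 Y3.18 E0.9811
G1 X-4.16 Y1.72 E1.0513
G1 X-4.50 Y0.00 E1.1213

At z = 2.16 mm: the r=4.5 cylinder contributes a regular 16-gon of circumradius 4.5; the r=2 cylinder at (15, 12.5) contributes a regular 16-gon of circumradius 2; the cube at (2, 14) is present — its section is the full 16.5×27 rectangle; Taking the first minus the rest: starting from the r=4.5 cylinder, the r=2 cylinder at (15, 12.5) misses the remaining region (no effect); the 16.5×27 cube at (2, 14) misses the remaining region (no effect) — 1 connected region. The outline is a single polygon with 16 vertices. Extrusion per mm of travel: 0.4 × 0.24 / (π × 0.875²) = 0.039912. Accumulating E over each segment gives final E = 1.1213.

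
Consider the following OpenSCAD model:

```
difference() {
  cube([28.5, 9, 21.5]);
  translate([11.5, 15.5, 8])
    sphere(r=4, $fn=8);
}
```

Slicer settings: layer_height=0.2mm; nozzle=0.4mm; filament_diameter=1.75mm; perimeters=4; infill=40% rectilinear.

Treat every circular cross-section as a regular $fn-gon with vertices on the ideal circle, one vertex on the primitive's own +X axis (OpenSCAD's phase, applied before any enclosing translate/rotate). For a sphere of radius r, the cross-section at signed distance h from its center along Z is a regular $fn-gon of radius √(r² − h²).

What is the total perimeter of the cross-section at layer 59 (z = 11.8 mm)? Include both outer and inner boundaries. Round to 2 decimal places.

75.00 mm

At z = 11.8 mm: the cube (footprint 28.5×9) is included at this height (perimeter 75.00 mm); the r=4 sphere at (11.5, 15.5) contributes a regular 8-gon of circumradius √(4²−3.8²) = 1.249 (perimeter = 2·8·1.249·sin(180°/8) = 7.65 mm); Taking the first minus the rest: starting from the 28.5×9 cube, the r=4 sphere at (11.5, 15.5) misses the remaining region (no effect) — boundary = 75.00 mm. Overall, the cross-section is a single solid region. Total boundary length (outer) = 75.00 mm.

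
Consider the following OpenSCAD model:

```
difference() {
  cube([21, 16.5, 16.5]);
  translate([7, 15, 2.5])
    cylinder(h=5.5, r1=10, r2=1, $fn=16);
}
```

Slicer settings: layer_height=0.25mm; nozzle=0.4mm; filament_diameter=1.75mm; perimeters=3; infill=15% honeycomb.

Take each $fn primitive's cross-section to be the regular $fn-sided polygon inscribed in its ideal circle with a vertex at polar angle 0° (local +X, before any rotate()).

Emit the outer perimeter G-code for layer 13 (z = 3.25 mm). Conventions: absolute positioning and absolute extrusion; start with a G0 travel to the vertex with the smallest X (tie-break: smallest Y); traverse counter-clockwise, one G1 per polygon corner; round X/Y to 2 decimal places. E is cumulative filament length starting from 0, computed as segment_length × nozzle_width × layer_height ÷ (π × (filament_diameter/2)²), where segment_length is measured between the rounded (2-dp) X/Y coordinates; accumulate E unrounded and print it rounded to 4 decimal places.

At z = 3.25 mm: the 21×16.5 cube contributes its full rectangle; the cone at (7, 15): at t=0.136 of its height the radius interpolates to r₁+(r₂−r₁)t = 8.773, giving a regular 16-gon of that circumradius; Subtracting the remaining from the first: starting from the 21×16.5 cube, the cone at (7, 15) partially overlaps it — only the 135.50 mm² overlap (of its 235.61 mm²) is removed, clipping the outline — 1 connected region. The outline is a single polygon with 12 vertices. Extrusion per mm of travel: 0.4 × 0.25 / (π × 0.875²) = 0.041575. Accumulating E over each segment gives final E = 3.1810.

G0 X0.00 Y0.00 Z3.25
G1 X21.00 Y0.00 E0.8731
G1 X21.00 Y16.50 E1.5591
G1 X15.47 Y16.50 E1.7890
G1 X15.77 Y15.00 E1.8526
G1 X15.10 Y11.64 E1.9950
G1 X13.20 Y8.80 E2.1371
G1 X10.36 Y6.90 E2.2791
G1 X7.00 Y6.23 E2.4216
G1 X3.64 Y6.90 E2.5640
G1 X0.80 Y8.80 E2.7061
G1 X0.00 Y9.99 E2.7657
G1 X0.00 Y0.00 E3.1810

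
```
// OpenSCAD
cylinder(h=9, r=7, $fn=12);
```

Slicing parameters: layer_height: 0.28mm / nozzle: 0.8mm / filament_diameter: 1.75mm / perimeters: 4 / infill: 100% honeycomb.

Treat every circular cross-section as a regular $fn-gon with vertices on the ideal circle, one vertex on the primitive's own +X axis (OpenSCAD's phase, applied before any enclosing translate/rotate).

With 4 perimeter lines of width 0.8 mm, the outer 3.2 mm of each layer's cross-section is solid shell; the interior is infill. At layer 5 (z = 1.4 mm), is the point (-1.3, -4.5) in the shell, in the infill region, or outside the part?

shell

At z = 1.4 mm: the cylinder: section is a regular 12-gon, circumradius r=7. Overall, the cross-section is a single solid region. The nearest boundary edge runs (-3.50, -6.06)→(-0.00, -7.00); distance from the point to it = 2.08 mm. The point is inside the cross-section, 2.08 mm from the nearest boundary — within the 3.2 mm shell band (4 × 0.8).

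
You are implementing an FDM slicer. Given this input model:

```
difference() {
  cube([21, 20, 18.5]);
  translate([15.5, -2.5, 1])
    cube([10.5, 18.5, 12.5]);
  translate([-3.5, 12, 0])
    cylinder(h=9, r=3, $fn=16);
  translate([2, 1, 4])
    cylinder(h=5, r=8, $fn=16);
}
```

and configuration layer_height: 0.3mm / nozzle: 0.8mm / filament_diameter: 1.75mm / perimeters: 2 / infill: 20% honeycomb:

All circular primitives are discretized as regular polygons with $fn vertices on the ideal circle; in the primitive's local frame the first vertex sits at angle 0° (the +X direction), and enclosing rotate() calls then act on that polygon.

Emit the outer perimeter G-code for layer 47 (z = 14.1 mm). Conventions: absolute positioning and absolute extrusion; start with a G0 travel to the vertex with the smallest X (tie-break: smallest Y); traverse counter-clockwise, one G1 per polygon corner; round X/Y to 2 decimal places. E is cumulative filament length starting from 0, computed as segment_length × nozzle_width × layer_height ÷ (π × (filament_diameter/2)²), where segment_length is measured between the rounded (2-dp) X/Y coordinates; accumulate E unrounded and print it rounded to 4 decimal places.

At z = 14.1 mm: the cube is present — its section is the full 21×20 rectangle; the cube at (15.5, -2.5) is absent (z outside [1, 13.5]); the cylinder at (-3.5, 12) is absent (z outside [0, 9]); the cylinder at (2, 1) does not reach this height (z outside [4, 9]); Taking the first minus the rest: none of the subtracted shapes is present at this height, so the 21×20 cube is unchanged — 1 connected region. The outline is a single polygon with 4 vertices. Extrusion per mm of travel: 0.8 × 0.3 / (π × 0.875²) = 0.099780. Accumulating E over each segment gives final E = 8.1820.

G0 X0.00 Y0.00 Z14.10
G1 X21.00 Y0.00 E2.0954
G1 X21.00 Y20.00 E4.0910
G1 X0.00 Y20.00 E6.1864
G1 X0.00 Y0.00 E8.1820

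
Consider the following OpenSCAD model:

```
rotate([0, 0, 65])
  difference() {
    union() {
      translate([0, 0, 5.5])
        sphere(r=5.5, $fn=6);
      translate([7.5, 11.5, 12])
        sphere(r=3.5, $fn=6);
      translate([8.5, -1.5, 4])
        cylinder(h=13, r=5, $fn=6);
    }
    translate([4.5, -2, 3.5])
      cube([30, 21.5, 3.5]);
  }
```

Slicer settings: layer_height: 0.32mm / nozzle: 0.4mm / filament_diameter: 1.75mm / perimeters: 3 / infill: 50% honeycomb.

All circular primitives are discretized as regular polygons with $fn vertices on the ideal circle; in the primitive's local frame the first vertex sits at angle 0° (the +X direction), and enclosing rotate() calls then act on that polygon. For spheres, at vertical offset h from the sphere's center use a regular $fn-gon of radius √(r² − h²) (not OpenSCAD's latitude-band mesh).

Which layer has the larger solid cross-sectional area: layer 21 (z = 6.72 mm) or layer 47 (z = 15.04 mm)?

Layer 21 (z = 6.72): the r=5.5 sphere contributes a regular 6-gon of circumradius √(5.5²−1.22²) = 5.363 (area = (6/2)·5.363²·sin(360°/6) = 74.72 mm²); the sphere at (7.5, 11.5) does not reach this height (|z−center|=5.280 > r=3.5); the cylinder at (8.5, -1.5): section is a regular 6-gon, circumradius r=5 (area = (6/2)·5.000²·sin(360°/6) = 64.95 mm²); Merging all regions: the regions partially overlap — summed areas 139.68 mm² minus the doubly-counted overlap 2.36 mm² gives 137.32 mm² — area = 137.32 mm²; the 30×21.5 cube at (4.5, -2) contributes its full rectangle (area 645.00 mm²); Subtracting the remaining from the first: starting from that combined region (137.32 mm²), the 30×21.5 cube at (4.5, -2) partially overlaps it — only the 36.27 mm² overlap (of its 645.00 mm²) is removed, clipping the outline — area = 101.05 mm²; (whole slice rotated 65° about Z — lengths, areas and connectivity unchanged). So its area = 101.05 mm². Layer 47 (z = 15.04): the sphere is not intersected at this z (|z−center|=9.540 > r=5.5); the r=3.5 sphere at (7.5, 11.5) slices to a regular 6-gon of circumradius 1.734 (√(r²−h²) with h=3.04 from center) (area = (6/2)·1.734²·sin(360°/6) = 7.82 mm²); the cylinder at (8.5, -1.5): section is a regular 6-gon, circumradius r=5 (area = (6/2)·5.000²·sin(360°/6) = 64.95 mm²); Taking the union: the 2 present regions are separate (no shared area or edge), so areas and boundary lengths simply add and each stays a separate island — area = 72.77 mm²; the cube at (4.5, -2) is not intersected at this z (z outside [3.5, 7]); After the difference (first − rest): none of the subtracted shapes is present at this height, so that combined region is unchanged — area = 72.77 mm²; (whole slice rotated 65° about Z — lengths, areas and connectivity unchanged). So its area = 72.77 mm². Layer 21 is larger (101.05 vs 72.77 mm²).

layer 21 (z = 6.72 mm)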